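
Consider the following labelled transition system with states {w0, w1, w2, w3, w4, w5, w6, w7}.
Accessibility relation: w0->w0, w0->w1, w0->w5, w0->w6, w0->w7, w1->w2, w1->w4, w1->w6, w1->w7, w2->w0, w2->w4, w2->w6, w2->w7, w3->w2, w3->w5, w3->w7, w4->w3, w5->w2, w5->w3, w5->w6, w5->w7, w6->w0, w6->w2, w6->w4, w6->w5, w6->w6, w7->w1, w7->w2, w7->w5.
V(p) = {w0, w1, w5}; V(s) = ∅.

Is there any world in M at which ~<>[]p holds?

Recall that []ψ holds at a world iff ψ holds at every accessible world, and <>ψ holds iff ψ holds at some accessible world.
Let φ = ~<>[]p. Evaluate φ at each world:
  w0 (successors {w0, w1, w5, w6, w7}): φ is true.
  w1 (successors {w2, w4, w6, w7}): φ is true.
  w2 (successors {w0, w4, w6, w7}): φ is true.
  w3 (successors {w2, w5, w7}): φ is true.
  w4 (successors {w3}): φ is true.
  w5 (successors {w2, w3, w6, w7}): φ is true.
  w6 (successors {w0, w2, w4, w5, w6}): φ is true.
  w7 (successors {w1, w2, w5}): φ is true.
Detail at w0 (witness):
  At w0: <>[]p is false, so ~<>[]p is true.
    At w0: <>[]p requires []p at some successor in {w0, w1, w5, w6, w7}.
      At w0: []p is false.
      At w1: []p is false.
      At w5: []p is false.
      At w6: []p is false.
      At w7: []p is false.
    So <>[]p is false at w0.

Yes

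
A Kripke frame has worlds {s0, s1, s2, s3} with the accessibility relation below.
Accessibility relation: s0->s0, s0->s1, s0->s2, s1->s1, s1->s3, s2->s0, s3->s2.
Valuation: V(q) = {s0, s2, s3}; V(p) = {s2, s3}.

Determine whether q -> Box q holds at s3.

Yes

Recall that Box ψ holds at a world iff ψ holds at every accessible world, and Dia ψ holds iff ψ holds at some accessible world.
At s3: q is true, Box q is true, so q -> Box q is true.
  At s3: Box q requires q at every successor {s2}.
    At s2: q is true.
  So Box q is true at s3.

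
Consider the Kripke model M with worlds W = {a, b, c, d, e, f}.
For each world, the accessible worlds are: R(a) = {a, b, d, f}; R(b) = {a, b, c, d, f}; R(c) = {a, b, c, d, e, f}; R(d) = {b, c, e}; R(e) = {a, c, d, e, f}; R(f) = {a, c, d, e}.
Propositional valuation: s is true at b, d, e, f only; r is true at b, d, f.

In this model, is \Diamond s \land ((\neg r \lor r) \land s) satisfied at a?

Recall that \Diamond ψ holds at a world iff ψ holds at some accessible world.
At a: \Diamond s is true, (\neg r \lor r) \land s is false, so \Diamond s \land ((\neg r \lor r) \land s) is false.
  At a: \Diamond s requires s at some successor in {a, b, d, f}.
    s holds at b, so \Diamond s is true at a.

No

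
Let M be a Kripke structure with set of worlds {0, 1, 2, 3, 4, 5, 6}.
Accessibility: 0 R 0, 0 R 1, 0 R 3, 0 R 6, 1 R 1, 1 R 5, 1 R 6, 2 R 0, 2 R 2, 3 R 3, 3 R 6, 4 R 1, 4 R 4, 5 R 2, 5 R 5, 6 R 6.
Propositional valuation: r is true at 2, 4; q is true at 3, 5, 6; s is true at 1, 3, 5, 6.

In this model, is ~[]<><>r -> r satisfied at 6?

At 6: ~[]<><>r is true, r is false, so ~[]<><>r -> r is false.
  At 6: []<><>r is false, so ~[]<><>r is true.
    At 6: []<><>r requires <><>r at every successor {6}.
      <><>r fails at 6, so []<><>r is false at 6.

No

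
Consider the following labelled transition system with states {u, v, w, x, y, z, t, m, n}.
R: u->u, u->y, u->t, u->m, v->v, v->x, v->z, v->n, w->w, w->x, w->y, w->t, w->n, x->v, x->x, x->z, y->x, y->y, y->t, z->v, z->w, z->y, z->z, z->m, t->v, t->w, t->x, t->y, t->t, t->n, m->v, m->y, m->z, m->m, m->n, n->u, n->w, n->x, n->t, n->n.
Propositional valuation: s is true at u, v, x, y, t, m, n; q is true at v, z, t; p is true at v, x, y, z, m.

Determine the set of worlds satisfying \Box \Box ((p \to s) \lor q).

Recall that \Box ψ holds at a world iff ψ holds at every accessible world, and \Diamond ψ holds iff ψ holds at some accessible world.
Let φ = \Box \Box ((p \to s) \lor q). Evaluate φ at each world:
  u (successors {u, y, t, m}): φ is true.
  v (successors {v, x, z, n}): φ is true.
  w (successors {w, x, y, t, n}): φ is true.
  x (successors {v, x, z}): φ is true.
  y (successors {x, y, t}): φ is true.
  z (successors {v, w, y, z, m}): φ is true.
  t (successors {v, w, x, y, t, n}): φ is true.
  m (successors {v, y, z, m, n}): φ is true.
  n (successors {u, w, x, t, n}): φ is true.
For instance, at y:
  At y: \Box \Box ((p \to s) \lor q) requires \Box ((p \to s) \lor q) at every successor {x, y, t}.
      At x: \Box ((p \to s) \lor q) requires (p \to s) \lor q at every successor {v, x, z}.
        At v: (p \to s) \lor q is true.
        At x: (p \to s) \lor q is true.
        At z: (p \to s) \lor q is true.
      So \Box ((p \to s) \lor q) is true at x.
      At y: \Box ((p \to s) \lor q) requires (p \to s) \lor q at every successor {x, y, t}.
        At x: (p \to s) \lor q is true.
        At y: (p \to s) \lor q is true.
        At t: (p \to s) \lor q is true.
      So \Box ((p \to s) \lor q) is true at y.
      At t: \Box ((p \to s) \lor q) requires (p \to s) \lor q at every successor {v, w, x, y, t, n}.
        At v: (p \to s) \lor q is true.
        At w: (p \to s) \lor q is true.
        At x: (p \to s) \lor q is true.
        At y: (p \to s) \lor q is true.
        At t: (p \to s) \lor q is true.
        At n: (p \to s) \lor q is true.
      So \Box ((p \to s) \lor q) is true at t.
  So \Box \Box ((p \to s) \lor q) is true at y.
Satisfying worlds: {u, v, w, x, y, z, t, m, n}

u, v, w, x, y, z, t, m, n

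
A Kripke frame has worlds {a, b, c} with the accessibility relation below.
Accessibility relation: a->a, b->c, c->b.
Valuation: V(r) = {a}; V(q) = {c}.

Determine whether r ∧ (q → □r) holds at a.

Yes

At a: r is true, q → □r is true, so r ∧ (q → □r) is true.
  At a: q is false, □r is true, so q → □r is true.
    At a: □r requires r at every successor {a}.
      At a: r is true.
    So □r is true at a.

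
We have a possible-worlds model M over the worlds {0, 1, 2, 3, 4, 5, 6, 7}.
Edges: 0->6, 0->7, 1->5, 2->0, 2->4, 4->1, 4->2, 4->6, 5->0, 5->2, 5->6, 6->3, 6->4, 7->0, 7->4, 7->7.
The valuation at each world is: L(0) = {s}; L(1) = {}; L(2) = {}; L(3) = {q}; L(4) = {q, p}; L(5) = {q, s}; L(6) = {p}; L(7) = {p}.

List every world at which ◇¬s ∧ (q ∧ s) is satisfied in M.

5

Let φ = ◇¬s ∧ (q ∧ s). Evaluate φ at each world:
  0 (successors {6, 7}): φ is false.
  1 (successors {5}): φ is false.
  2 (successors {0, 4}): φ is false.
  3 (successors ∅): φ is false.
  4 (successors {1, 2, 6}): φ is false.
  5 (successors {0, 2, 6}): φ is true.
  6 (successors {3, 4}): φ is false.
  7 (successors {0, 4, 7}): φ is false.
For instance, at 6:
  At 6: ◇¬s is true, q ∧ s is false, so ◇¬s ∧ (q ∧ s) is false.
    At 6: ◇¬s requires ¬s at some successor in {3, 4}.
      ¬s holds at 3, so ◇¬s is true at 6.
Satisfying worlds: {5}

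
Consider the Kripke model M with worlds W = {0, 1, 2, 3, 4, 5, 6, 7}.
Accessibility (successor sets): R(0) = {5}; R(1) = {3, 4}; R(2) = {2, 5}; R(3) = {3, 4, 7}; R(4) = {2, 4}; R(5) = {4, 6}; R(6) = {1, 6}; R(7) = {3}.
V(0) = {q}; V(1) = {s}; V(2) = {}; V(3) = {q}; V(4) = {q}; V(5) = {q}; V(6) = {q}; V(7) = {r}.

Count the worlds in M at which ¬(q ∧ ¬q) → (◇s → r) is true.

Let φ = ¬(q ∧ ¬q) → (◇s → r). Evaluate φ at each world:
  0 (successors {5}): φ is true.
  1 (successors {3, 4}): φ is true.
  2 (successors {2, 5}): φ is true.
  3 (successors {3, 4, 7}): φ is true.
  4 (successors {2, 4}): φ is true.
  5 (successors {4, 6}): φ is true.
  6 (successors {1, 6}): φ is false.
  7 (successors {3}): φ is true.
For instance, at 0:
  At 0: ¬(q ∧ ¬q) is true, ◇s → r is true, so ¬(q ∧ ¬q) → (◇s → r) is true.
    At 0: ◇s is false, r is false, so ◇s → r is true.
      At 0: ◇s requires s at some successor in {5}.
        At 5: s is false.
      So ◇s is false at 0.
Satisfying worlds: {0, 1, 2, 3, 4, 5, 7}

7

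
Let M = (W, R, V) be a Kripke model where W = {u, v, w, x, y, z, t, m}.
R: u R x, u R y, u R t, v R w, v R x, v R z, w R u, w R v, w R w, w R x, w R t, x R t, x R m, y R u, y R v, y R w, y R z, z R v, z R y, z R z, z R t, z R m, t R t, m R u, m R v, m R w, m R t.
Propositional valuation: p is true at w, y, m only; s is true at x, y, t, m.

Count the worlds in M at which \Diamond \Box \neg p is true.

6

Recall that \Box ψ holds at a world iff ψ holds at every accessible world, and \Diamond ψ holds iff ψ holds at some accessible world.
Let φ = \Diamond \Box \neg p. Evaluate φ at each world:
  u (successors {x, y, t}): φ is true.
  v (successors {w, x, z}): φ is false.
  w (successors {u, v, w, x, t}): φ is true.
  x (successors {t, m}): φ is true.
  y (successors {u, v, w, z}): φ is false.
  z (successors {v, y, z, t, m}): φ is true.
  t (successors {t}): φ is true.
  m (successors {u, v, w, t}): φ is true.
For instance, at v:
  At v: \Diamond \Box \neg p requires \Box \neg p at some successor in {w, x, z}.
    At w: \Box \neg p is false.
    At x: \Box \neg p is false.
    At z: \Box \neg p is false.
  So \Diamond \Box \neg p is false at v.
Satisfying worlds: {u, w, x, z, t, m}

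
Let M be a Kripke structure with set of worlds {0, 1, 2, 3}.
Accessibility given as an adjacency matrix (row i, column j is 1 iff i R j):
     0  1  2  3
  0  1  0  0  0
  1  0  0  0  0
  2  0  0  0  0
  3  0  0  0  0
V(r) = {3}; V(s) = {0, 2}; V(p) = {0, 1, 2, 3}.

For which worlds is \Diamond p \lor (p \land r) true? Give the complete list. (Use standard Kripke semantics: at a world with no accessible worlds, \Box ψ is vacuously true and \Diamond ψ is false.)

0, 3

Let φ = \Diamond p \lor (p \land r). Evaluate φ at each world:
  0 (successors {0}): φ is true.
  1 (successors ∅): φ is false.
  2 (successors ∅): φ is false.
  3 (successors ∅): φ is true.
For instance, at 0:
  At 0: \Diamond p is true, p \land r is false, so \Diamond p \lor (p \land r) is true.
    At 0: \Diamond p requires p at some successor in {0}.
      p holds at 0, so \Diamond p is true at 0.
Satisfying worlds: {0, 3}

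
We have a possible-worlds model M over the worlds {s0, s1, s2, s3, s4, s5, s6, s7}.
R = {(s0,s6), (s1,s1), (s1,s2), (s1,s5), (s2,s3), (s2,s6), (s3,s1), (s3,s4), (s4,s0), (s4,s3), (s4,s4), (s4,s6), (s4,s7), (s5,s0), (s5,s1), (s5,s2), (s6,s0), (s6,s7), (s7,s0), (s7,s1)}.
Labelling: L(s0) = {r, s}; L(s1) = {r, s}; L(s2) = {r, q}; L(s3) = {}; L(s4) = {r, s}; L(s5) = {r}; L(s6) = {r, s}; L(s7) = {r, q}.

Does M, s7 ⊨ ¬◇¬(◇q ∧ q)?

No

At s7: ◇¬(◇q ∧ q) is true, so ¬◇¬(◇q ∧ q) is false.
  At s7: ◇¬(◇q ∧ q) requires ¬(◇q ∧ q) at some successor in {s0, s1}.
    ¬(◇q ∧ q) holds at s0, so ◇¬(◇q ∧ q) is true at s7.
      At s0: ◇q ∧ q is false, so ¬(◇q ∧ q) is true.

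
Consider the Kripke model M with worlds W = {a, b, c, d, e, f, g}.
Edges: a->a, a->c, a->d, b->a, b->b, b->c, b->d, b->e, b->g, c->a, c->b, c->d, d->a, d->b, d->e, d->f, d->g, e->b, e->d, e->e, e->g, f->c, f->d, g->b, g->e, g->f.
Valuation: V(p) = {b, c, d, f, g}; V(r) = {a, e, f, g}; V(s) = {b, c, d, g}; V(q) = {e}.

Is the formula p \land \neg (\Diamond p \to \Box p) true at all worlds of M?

Recall that \Box ψ holds at a world iff ψ holds at every accessible world, and \Diamond ψ holds iff ψ holds at some accessible world.
Let φ = p \land \neg (\Diamond p \to \Box p). Evaluate φ at each world:
  a (successors {a, c, d}): φ is false.
  b (successors {a, b, c, d, e, g}): φ is true.
  c (successors {a, b, d}): φ is true.
  d (successors {a, b, e, f, g}): φ is true.
  e (successors {b, d, e, g}): φ is false.
  f (successors {c, d}): φ is false.
  g (successors {b, e, f}): φ is true.
Detail at a (counterexample):
  At a: p is false, \neg (\Diamond p \to \Box p) is true, so p \land \neg (\Diamond p \to \Box p) is false.
    At a: \Diamond p \to \Box p is false, so \neg (\Diamond p \to \Box p) is true.
      At a: \Diamond p is true, \Box p is false, so \Diamond p \to \Box p is false.

No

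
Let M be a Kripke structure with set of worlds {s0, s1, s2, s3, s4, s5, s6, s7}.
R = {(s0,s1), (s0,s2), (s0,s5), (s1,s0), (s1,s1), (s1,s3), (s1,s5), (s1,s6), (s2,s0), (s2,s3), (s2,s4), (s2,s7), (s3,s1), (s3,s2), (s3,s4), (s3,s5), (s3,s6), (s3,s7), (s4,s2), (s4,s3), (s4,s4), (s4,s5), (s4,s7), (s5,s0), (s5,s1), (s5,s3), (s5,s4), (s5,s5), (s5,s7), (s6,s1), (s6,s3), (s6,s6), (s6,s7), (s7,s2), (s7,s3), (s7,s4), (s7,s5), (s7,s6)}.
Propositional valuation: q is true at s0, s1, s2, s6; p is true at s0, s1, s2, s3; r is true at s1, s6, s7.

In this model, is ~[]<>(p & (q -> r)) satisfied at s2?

No

Recall that []ψ holds at a world iff ψ holds at every accessible world, and <>ψ holds iff ψ holds at some accessible world.
At s2: []<>(p & (q -> r)) is true, so ~[]<>(p & (q -> r)) is false.
  At s2: []<>(p & (q -> r)) requires <>(p & (q -> r)) at every successor {s0, s3, s4, s7}.
    At s0: <>(p & (q -> r)) is true.
    At s3: <>(p & (q -> r)) is true.
    At s4: <>(p & (q -> r)) is true.
    At s7: <>(p & (q -> r)) is true.
  So []<>(p & (q -> r)) is true at s2.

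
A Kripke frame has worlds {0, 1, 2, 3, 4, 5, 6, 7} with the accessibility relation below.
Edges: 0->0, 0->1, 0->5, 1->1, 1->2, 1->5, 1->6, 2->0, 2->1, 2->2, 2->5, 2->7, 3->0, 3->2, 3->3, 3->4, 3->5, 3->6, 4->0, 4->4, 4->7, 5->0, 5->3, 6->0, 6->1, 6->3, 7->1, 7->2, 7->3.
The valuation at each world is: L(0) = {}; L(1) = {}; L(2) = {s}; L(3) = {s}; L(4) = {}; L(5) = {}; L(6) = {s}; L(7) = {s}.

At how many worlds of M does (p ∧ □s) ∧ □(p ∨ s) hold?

0

Let φ = (p ∧ □s) ∧ □(p ∨ s). Evaluate φ at each world:
  0 (successors {0, 1, 5}): φ is false.
  1 (successors {1, 2, 5, 6}): φ is false.
  2 (successors {0, 1, 2, 5, 7}): φ is false.
  3 (successors {0, 2, 3, 4, 5, 6}): φ is false.
  4 (successors {0, 4, 7}): φ is false.
  5 (successors {0, 3}): φ is false.
  6 (successors {0, 1, 3}): φ is false.
  7 (successors {1, 2, 3}): φ is false.
For instance, at 7:
  At 7: p ∧ □s is false, □(p ∨ s) is false, so (p ∧ □s) ∧ □(p ∨ s) is false.
    At 7: p is false, □s is false, so p ∧ □s is false.
      At 7: □s requires s at every successor {1, 2, 3}.
        s fails at 1, so □s is false at 7.
    At 7: □(p ∨ s) requires p ∨ s at every successor {1, 2, 3}.
      p ∨ s fails at 1, so □(p ∨ s) is false at 7.
Satisfying worlds: none.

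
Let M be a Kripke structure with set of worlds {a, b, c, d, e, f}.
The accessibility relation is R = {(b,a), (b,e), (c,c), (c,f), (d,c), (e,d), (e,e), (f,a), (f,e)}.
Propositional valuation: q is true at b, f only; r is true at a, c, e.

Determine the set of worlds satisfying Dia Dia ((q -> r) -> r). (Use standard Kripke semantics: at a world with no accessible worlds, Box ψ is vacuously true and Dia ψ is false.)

Let φ = Dia Dia ((q -> r) -> r). Evaluate φ at each world:
  a (successors ∅): φ is false.
  b (successors {a, e}): φ is true.
  c (successors {c, f}): φ is true.
  d (successors {c}): φ is true.
  e (successors {d, e}): φ is true.
  f (successors {a, e}): φ is true.
For instance, at f:
  At f: Dia Dia ((q -> r) -> r) requires Dia ((q -> r) -> r) at some successor in {a, e}.
    Dia ((q -> r) -> r) holds at e, so Dia Dia ((q -> r) -> r) is true at f.
      At e: Dia ((q -> r) -> r) requires (q -> r) -> r at some successor in {d, e}.
        (q -> r) -> r holds at e, so Dia ((q -> r) -> r) is true at e.
Satisfying worlds: {b, c, d, e, f}

b, c, d, e, f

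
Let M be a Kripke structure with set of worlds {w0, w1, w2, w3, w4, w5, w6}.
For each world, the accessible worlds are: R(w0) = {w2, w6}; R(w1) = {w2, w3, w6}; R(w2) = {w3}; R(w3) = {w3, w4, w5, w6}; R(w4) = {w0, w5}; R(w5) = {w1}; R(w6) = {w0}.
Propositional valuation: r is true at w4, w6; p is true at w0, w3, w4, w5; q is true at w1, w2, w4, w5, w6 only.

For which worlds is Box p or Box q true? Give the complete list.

w0, w2, w4, w5, w6

Let φ = Box p or Box q. Evaluate φ at each world:
  w0 (successors {w2, w6}): φ is true.
  w1 (successors {w2, w3, w6}): φ is false.
  w2 (successors {w3}): φ is true.
  w3 (successors {w3, w4, w5, w6}): φ is false.
  w4 (successors {w0, w5}): φ is true.
  w5 (successors {w1}): φ is true.
  w6 (successors {w0}): φ is true.
For instance, at w0:
  At w0: Box p is false, Box q is true, so Box p or Box q is true.
    At w0: Box p requires p at every successor {w2, w6}.
      p fails at w2, so Box p is false at w0.
    At w0: Box q requires q at every successor {w2, w6}.
      At w2: q is true.
      At w6: q is true.
    So Box q is true at w0.
Satisfying worlds: {w0, w2, w4, w5, w6}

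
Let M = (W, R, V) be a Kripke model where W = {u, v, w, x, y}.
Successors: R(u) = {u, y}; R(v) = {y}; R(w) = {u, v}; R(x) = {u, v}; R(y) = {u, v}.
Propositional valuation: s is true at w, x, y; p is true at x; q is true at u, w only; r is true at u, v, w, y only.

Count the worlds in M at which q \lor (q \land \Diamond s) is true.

2

Let φ = q \lor (q \land \Diamond s). Evaluate φ at each world:
  u (successors {u, y}): φ is true.
  v (successors {y}): φ is false.
  w (successors {u, v}): φ is true.
  x (successors {u, v}): φ is false.
  y (successors {u, v}): φ is false.
For instance, at v:
  At v: q is false, q \land \Diamond s is false, so q \lor (q \land \Diamond s) is false.
    At v: q is false, \Diamond s is true, so q \land \Diamond s is false.
      At v: \Diamond s requires s at some successor in {y}.
        s holds at y, so \Diamond s is true at v.
Satisfying worlds: {u, w}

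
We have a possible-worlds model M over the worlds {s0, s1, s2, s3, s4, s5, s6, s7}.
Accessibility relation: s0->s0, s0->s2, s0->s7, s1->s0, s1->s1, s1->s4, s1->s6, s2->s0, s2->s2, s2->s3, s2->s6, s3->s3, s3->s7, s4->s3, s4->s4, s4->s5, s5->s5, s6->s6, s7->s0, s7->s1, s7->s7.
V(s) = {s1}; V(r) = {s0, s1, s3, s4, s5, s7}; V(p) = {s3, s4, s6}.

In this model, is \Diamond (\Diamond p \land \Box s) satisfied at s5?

No

Recall that \Box ψ holds at a world iff ψ holds at every accessible world, and \Diamond ψ holds iff ψ holds at some accessible world.
At s5: \Diamond (\Diamond p \land \Box s) requires \Diamond p \land \Box s at some successor in {s5}.
  At s5: \Diamond p \land \Box s is false.
So \Diamond (\Diamond p \land \Box s) is false at s5.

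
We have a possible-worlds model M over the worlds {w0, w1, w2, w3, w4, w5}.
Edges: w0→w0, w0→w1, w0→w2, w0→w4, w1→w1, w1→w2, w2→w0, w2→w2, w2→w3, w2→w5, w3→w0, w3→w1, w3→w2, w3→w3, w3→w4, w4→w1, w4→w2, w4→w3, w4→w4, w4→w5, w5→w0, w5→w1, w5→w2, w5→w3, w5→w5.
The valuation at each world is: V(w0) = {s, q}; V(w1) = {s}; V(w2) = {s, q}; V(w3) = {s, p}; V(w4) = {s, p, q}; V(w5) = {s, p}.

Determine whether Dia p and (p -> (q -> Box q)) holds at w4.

At w4: Dia p is true, p -> (q -> Box q) is false, so Dia p and (p -> (q -> Box q)) is false.
  At w4: Dia p requires p at some successor in {w1, w2, w3, w4, w5}.
    p holds at w3, so Dia p is true at w4.
  At w4: p is true, q -> Box q is false, so p -> (q -> Box q) is false.
    At w4: q is true, Box q is false, so q -> Box q is false.
      At w4: Box q requires q at every successor {w1, w2, w3, w4, w5}.
        q fails at w1, so Box q is false at w4.

No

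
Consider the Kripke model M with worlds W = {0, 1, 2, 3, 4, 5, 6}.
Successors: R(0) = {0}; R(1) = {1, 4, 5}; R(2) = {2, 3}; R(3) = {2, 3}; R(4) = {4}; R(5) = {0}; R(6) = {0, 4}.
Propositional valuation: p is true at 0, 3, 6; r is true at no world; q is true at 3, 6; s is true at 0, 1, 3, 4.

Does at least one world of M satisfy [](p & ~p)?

No

Let φ = [](p & ~p). Evaluate φ at each world:
  0 (successors {0}): φ is false.
  1 (successors {1, 4, 5}): φ is false.
  2 (successors {2, 3}): φ is false.
  3 (successors {2, 3}): φ is false.
  4 (successors {4}): φ is false.
  5 (successors {0}): φ is false.
  6 (successors {0, 4}): φ is false.
For instance, at 5:
  At 5: [](p & ~p) requires p & ~p at every successor {0}.
    p & ~p fails at 0, so [](p & ~p) is false at 5.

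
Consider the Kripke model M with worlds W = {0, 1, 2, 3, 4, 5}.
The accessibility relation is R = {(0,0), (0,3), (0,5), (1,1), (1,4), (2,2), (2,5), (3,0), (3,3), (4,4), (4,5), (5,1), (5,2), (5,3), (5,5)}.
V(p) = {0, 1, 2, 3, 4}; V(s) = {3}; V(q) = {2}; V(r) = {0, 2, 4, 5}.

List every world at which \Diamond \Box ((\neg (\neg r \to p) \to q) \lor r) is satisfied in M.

Let φ = \Diamond \Box ((\neg (\neg r \to p) \to q) \lor r). Evaluate φ at each world:
  0 (successors {0, 3, 5}): φ is true.
  1 (successors {1, 4}): φ is true.
  2 (successors {2, 5}): φ is true.
  3 (successors {0, 3}): φ is true.
  4 (successors {4, 5}): φ is true.
  5 (successors {1, 2, 3, 5}): φ is true.
For instance, at 4:
  At 4: \Diamond \Box ((\neg (\neg r \to p) \to q) \lor r) requires \Box ((\neg (\neg r \to p) \to q) \lor r) at some successor in {4, 5}.
    \Box ((\neg (\neg r \to p) \to q) \lor r) holds at 4, so \Diamond \Box ((\neg (\neg r \to p) \to q) \lor r) is true at 4.
      At 4: \Box ((\neg (\neg r \to p) \to q) \lor r) requires (\neg (\neg r \to p) \to q) \lor r at every successor {4, 5}.
        At 4: (\neg (\neg r \to p) \to q) \lor r is true.
        At 5: (\neg (\neg r \to p) \to q) \lor r is true.
      So \Box ((\neg (\neg r \to p) \to q) \lor r) is true at 4.
Satisfying worlds: {0, 1, 2, 3, 4, 5}

0, 1, 2, 3, 4, 5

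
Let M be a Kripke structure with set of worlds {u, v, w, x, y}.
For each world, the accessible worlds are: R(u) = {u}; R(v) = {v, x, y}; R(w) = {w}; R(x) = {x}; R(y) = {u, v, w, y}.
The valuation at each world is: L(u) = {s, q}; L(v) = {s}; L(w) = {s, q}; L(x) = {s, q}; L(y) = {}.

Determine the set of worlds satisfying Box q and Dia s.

u, w, x

Let φ = Box q and Dia s. Evaluate φ at each world:
  u (successors {u}): φ is true.
  v (successors {v, x, y}): φ is false.
  w (successors {w}): φ is true.
  x (successors {x}): φ is true.
  y (successors {u, v, w, y}): φ is false.
For instance, at w:
  At w: Box q is true, Dia s is true, so Box q and Dia s is true.
    At w: Box q requires q at every successor {w}.
      At w: q is true.
    So Box q is true at w.
    At w: Dia s requires s at some successor in {w}.
      s holds at w, so Dia s is true at w.
Satisfying worlds: {u, w, x}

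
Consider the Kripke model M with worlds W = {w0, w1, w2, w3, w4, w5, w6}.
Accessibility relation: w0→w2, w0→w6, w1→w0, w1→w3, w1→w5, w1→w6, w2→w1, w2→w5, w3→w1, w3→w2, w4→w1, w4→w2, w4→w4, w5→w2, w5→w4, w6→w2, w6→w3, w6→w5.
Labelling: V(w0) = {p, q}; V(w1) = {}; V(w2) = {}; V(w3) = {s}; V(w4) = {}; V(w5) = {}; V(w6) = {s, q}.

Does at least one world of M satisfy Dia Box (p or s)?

No

Let φ = Dia Box (p or s). Evaluate φ at each world:
  w0 (successors {w2, w6}): φ is false.
  w1 (successors {w0, w3, w5, w6}): φ is false.
  w2 (successors {w1, w5}): φ is false.
  w3 (successors {w1, w2}): φ is false.
  w4 (successors {w1, w2, w4}): φ is false.
  w5 (successors {w2, w4}): φ is false.
  w6 (successors {w2, w3, w5}): φ is false.
For instance, at w1:
  At w1: Dia Box (p or s) requires Box (p or s) at some successor in {w0, w3, w5, w6}.
    At w0: Box (p or s) is false.
    At w3: Box (p or s) is false.
    At w5: Box (p or s) is false.
    At w6: Box (p or s) is false.
  So Dia Box (p or s) is false at w1.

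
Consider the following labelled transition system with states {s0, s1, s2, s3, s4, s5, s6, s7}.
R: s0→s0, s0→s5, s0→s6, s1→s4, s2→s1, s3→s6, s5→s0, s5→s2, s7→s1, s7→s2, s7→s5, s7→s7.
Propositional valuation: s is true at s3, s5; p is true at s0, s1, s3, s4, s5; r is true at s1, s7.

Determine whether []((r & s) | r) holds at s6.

Yes

Recall that []ψ holds at a world iff ψ holds at every accessible world, and <>ψ holds iff ψ holds at some accessible world.
At s6: no accessible worlds, so []((r & s) | r) holds vacuously.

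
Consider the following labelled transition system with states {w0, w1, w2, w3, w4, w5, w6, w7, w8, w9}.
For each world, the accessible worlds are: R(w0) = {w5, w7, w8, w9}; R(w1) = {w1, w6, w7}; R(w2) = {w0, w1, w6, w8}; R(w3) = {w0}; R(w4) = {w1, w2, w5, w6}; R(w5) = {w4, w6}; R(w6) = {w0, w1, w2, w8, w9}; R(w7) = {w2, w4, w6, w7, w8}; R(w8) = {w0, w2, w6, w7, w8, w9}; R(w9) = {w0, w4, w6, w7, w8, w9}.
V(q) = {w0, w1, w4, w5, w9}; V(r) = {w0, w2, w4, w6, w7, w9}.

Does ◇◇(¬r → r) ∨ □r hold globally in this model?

Let φ = ◇◇(¬r → r) ∨ □r. Evaluate φ at each world:
  w0 (successors {w5, w7, w8, w9}): φ is true.
  w1 (successors {w1, w6, w7}): φ is true.
  w2 (successors {w0, w1, w6, w8}): φ is true.
  w3 (successors {w0}): φ is true.
  w4 (successors {w1, w2, w5, w6}): φ is true.
  w5 (successors {w4, w6}): φ is true.
  w6 (successors {w0, w1, w2, w8, w9}): φ is true.
  w7 (successors {w2, w4, w6, w7, w8}): φ is true.
  w8 (successors {w0, w2, w6, w7, w8, w9}): φ is true.
  w9 (successors {w0, w4, w6, w7, w8, w9}): φ is true.
For instance, at w1:
  At w1: ◇◇(¬r → r) is true, □r is false, so ◇◇(¬r → r) ∨ □r is true.
    At w1: ◇◇(¬r → r) requires ◇(¬r → r) at some successor in {w1, w6, w7}.
      ◇(¬r → r) holds at w1, so ◇◇(¬r → r) is true at w1.
    At w1: □r requires r at every successor {w1, w6, w7}.
      r fails at w1, so □r is false at w1.

Yes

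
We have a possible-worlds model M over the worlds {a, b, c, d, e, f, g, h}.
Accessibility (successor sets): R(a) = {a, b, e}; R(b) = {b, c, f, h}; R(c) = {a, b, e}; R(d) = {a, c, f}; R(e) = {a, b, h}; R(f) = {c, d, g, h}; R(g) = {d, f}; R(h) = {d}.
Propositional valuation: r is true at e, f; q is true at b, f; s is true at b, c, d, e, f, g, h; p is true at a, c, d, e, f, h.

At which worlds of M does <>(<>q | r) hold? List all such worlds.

Let φ = <>(<>q | r). Evaluate φ at each world:
  a (successors {a, b, e}): φ is true.
  b (successors {b, c, f, h}): φ is true.
  c (successors {a, b, e}): φ is true.
  d (successors {a, c, f}): φ is true.
  e (successors {a, b, h}): φ is true.
  f (successors {c, d, g, h}): φ is true.
  g (successors {d, f}): φ is true.
  h (successors {d}): φ is true.
For instance, at d:
  At d: <>(<>q | r) requires <>q | r at some successor in {a, c, f}.
    <>q | r holds at a, so <>(<>q | r) is true at d.
      At a: <>q is true, r is false, so <>q | r is true.
Satisfying worlds: {a, b, c, d, e, f, g, h}

a, b, c, d, e, f, g, h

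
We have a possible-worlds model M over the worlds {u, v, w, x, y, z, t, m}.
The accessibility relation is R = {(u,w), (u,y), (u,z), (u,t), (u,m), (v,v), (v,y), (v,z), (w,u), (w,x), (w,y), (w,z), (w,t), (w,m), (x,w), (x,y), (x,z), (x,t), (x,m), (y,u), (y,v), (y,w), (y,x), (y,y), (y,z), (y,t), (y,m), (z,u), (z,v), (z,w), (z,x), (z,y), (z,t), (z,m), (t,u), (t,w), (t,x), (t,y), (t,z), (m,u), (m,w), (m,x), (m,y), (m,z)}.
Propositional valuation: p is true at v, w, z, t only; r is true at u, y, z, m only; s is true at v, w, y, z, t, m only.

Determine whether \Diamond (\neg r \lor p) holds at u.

Recall that \Diamond ψ holds at a world iff ψ holds at some accessible world.
At u: \Diamond (\neg r \lor p) requires \neg r \lor p at some successor in {w, y, z, t, m}.
  \neg r \lor p holds at w, so \Diamond (\neg r \lor p) is true at u.

Yes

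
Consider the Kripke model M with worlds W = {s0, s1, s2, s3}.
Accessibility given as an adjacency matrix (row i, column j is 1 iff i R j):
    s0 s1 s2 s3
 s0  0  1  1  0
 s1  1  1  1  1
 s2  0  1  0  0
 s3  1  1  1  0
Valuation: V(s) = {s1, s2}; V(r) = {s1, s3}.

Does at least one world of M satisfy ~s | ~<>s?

Yes

Recall that <>ψ holds at a world iff ψ holds at some accessible world.
Let φ = ~s | ~<>s. Evaluate φ at each world:
  s0 (successors {s1, s2}): φ is true.
  s1 (successors {s0, s1, s2, s3}): φ is false.
  s2 (successors {s1}): φ is false.
  s3 (successors {s0, s1, s2}): φ is true.
Detail at s0 (witness):
  At s0: ~s is true, ~<>s is false, so ~s | ~<>s is true.
    At s0: <>s is true, so ~<>s is false.
      At s0: <>s requires s at some successor in {s1, s2}.
        s holds at s1, so <>s is true at s0.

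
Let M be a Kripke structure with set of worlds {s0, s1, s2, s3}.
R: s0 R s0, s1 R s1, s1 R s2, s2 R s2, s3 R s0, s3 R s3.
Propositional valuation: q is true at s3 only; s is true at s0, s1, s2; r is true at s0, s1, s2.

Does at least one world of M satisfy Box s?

Let φ = Box s. Evaluate φ at each world:
  s0 (successors {s0}): φ is true.
  s1 (successors {s1, s2}): φ is true.
  s2 (successors {s2}): φ is true.
  s3 (successors {s0, s3}): φ is false.
Detail at s0 (witness):
  At s0: Box s requires s at every successor {s0}.
    At s0: s is true.
  So Box s is true at s0.

Yes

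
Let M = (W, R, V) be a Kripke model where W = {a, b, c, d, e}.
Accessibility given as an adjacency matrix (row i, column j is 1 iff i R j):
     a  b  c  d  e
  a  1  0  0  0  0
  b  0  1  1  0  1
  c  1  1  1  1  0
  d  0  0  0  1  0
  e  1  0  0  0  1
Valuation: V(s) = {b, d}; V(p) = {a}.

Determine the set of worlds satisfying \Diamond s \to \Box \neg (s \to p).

a, d, e

Let φ = \Diamond s \to \Box \neg (s \to p). Evaluate φ at each world:
  a (successors {a}): φ is true.
  b (successors {b, c, e}): φ is false.
  c (successors {a, b, c, d}): φ is false.
  d (successors {d}): φ is true.
  e (successors {a, e}): φ is true.
For instance, at a:
  At a: \Diamond s is false, \Box \neg (s \to p) is false, so \Diamond s \to \Box \neg (s \to p) is true.
    At a: \Diamond s requires s at some successor in {a}.
      At a: s is false.
    So \Diamond s is false at a.
    At a: \Box \neg (s \to p) requires \neg (s \to p) at every successor {a}.
      \neg (s \to p) fails at a, so \Box \neg (s \to p) is false at a.
Satisfying worlds: {a, d, e}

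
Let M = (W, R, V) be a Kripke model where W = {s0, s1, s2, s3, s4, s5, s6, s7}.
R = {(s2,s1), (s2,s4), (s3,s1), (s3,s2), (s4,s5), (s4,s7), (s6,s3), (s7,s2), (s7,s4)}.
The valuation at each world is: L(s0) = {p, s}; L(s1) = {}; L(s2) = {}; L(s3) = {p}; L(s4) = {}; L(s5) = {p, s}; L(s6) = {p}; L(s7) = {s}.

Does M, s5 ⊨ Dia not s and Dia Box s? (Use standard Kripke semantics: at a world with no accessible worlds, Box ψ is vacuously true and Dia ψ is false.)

No

At s5: Dia not s is false, Dia Box s is false, so Dia not s and Dia Box s is false.
  At s5: no accessible worlds, so Dia not s is false.
  At s5: no accessible worlds, so Dia Box s is false.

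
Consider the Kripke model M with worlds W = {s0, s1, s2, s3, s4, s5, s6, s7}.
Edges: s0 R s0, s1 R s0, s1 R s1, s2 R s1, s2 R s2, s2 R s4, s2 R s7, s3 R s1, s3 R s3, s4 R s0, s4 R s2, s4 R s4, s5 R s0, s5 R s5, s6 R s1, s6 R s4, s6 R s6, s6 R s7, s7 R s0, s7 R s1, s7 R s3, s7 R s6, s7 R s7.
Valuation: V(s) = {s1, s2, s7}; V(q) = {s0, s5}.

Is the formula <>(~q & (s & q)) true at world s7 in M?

No

Recall that <>ψ holds at a world iff ψ holds at some accessible world.
At s7: <>(~q & (s & q)) requires ~q & (s & q) at some successor in {s0, s1, s3, s6, s7}.
  At s0: ~q & (s & q) is false.
  At s1: ~q & (s & q) is false.
  At s3: ~q & (s & q) is false.
  At s6: ~q & (s & q) is false.
  At s7: ~q & (s & q) is false.
So <>(~q & (s & q)) is false at s7.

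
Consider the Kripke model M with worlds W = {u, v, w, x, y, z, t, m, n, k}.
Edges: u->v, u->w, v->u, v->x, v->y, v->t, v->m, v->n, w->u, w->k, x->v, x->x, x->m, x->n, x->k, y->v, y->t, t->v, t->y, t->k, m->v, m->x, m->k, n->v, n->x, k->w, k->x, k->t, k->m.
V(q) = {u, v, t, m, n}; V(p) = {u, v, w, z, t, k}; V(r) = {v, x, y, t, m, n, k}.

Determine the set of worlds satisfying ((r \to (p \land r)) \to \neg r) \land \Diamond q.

u, w, x, y, m, n

Let φ = ((r \to (p \land r)) \to \neg r) \land \Diamond q. Evaluate φ at each world:
  u (successors {v, w}): φ is true.
  v (successors {u, x, y, t, m, n}): φ is false.
  w (successors {u, k}): φ is true.
  x (successors {v, x, m, n, k}): φ is true.
  y (successors {v, t}): φ is true.
  z (successors ∅): φ is false.
  t (successors {v, y, k}): φ is false.
  m (successors {v, x, k}): φ is true.
  n (successors {v, x}): φ is true.
  k (successors {w, x, t, m}): φ is false.
For instance, at y:
  At y: (r \to (p \land r)) \to \neg r is true, \Diamond q is true, so ((r \to (p \land r)) \to \neg r) \land \Diamond q is true.
    At y: \Diamond q requires q at some successor in {v, t}.
      q holds at v, so \Diamond q is true at y.
Satisfying worlds: {u, w, x, y, m, n}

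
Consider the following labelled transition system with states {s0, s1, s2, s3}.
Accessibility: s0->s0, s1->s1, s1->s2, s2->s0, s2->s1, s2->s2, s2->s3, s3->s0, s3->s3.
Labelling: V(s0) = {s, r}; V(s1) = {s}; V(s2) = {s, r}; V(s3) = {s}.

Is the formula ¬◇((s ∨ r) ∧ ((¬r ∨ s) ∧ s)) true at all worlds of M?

Let φ = ¬◇((s ∨ r) ∧ ((¬r ∨ s) ∧ s)). Evaluate φ at each world:
  s0 (successors {s0}): φ is false.
  s1 (successors {s1, s2}): φ is false.
  s2 (successors {s0, s1, s2, s3}): φ is false.
  s3 (successors {s0, s3}): φ is false.
Detail at s0 (counterexample):
  At s0: ◇((s ∨ r) ∧ ((¬r ∨ s) ∧ s)) is true, so ¬◇((s ∨ r) ∧ ((¬r ∨ s) ∧ s)) is false.
    At s0: ◇((s ∨ r) ∧ ((¬r ∨ s) ∧ s)) requires (s ∨ r) ∧ ((¬r ∨ s) ∧ s) at some successor in {s0}.
      (s ∨ r) ∧ ((¬r ∨ s) ∧ s) holds at s0, so ◇((s ∨ r) ∧ ((¬r ∨ s) ∧ s)) is true at s0.

No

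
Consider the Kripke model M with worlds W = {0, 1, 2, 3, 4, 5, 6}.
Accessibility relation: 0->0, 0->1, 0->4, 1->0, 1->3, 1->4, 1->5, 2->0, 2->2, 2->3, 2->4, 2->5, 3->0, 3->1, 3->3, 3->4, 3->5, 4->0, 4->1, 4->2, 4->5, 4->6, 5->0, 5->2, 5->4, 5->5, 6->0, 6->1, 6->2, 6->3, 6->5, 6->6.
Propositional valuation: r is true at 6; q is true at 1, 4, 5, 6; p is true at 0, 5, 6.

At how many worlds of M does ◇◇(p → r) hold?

Let φ = ◇◇(p → r). Evaluate φ at each world:
  0 (successors {0, 1, 4}): φ is true.
  1 (successors {0, 3, 4, 5}): φ is true.
  2 (successors {0, 2, 3, 4, 5}): φ is true.
  3 (successors {0, 1, 3, 4, 5}): φ is true.
  4 (successors {0, 1, 2, 5, 6}): φ is true.
  5 (successors {0, 2, 4, 5}): φ is true.
  6 (successors {0, 1, 2, 3, 5, 6}): φ is true.
For instance, at 5:
  At 5: ◇◇(p → r) requires ◇(p → r) at some successor in {0, 2, 4, 5}.
    ◇(p → r) holds at 0, so ◇◇(p → r) is true at 5.
      At 0: ◇(p → r) requires p → r at some successor in {0, 1, 4}.
        p → r holds at 1, so ◇(p → r) is true at 0.
Satisfying worlds: {0, 1, 2, 3, 4, 5, 6}

7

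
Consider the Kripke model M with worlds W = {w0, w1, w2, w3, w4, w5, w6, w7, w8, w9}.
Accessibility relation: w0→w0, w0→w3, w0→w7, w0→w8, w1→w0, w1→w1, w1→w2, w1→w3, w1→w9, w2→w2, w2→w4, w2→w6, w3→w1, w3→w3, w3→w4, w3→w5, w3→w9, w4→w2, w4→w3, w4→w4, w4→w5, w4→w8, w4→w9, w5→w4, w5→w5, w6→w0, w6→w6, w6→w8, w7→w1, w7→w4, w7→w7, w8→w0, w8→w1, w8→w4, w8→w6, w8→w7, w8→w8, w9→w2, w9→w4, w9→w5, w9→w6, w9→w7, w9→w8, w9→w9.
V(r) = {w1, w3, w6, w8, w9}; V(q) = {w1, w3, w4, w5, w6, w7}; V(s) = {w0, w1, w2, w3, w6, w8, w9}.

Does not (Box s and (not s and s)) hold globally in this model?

Yes

Recall that Box ψ holds at a world iff ψ holds at every accessible world, and Dia ψ holds iff ψ holds at some accessible world.
Let φ = not (Box s and (not s and s)). Evaluate φ at each world:
  w0 (successors {w0, w3, w7, w8}): φ is true.
  w1 (successors {w0, w1, w2, w3, w9}): φ is true.
  w2 (successors {w2, w4, w6}): φ is true.
  w3 (successors {w1, w3, w4, w5, w9}): φ is true.
  w4 (successors {w2, w3, w4, w5, w8, w9}): φ is true.
  w5 (successors {w4, w5}): φ is true.
  w6 (successors {w0, w6, w8}): φ is true.
  w7 (successors {w1, w4, w7}): φ is true.
  w8 (successors {w0, w1, w4, w6, w7, w8}): φ is true.
  w9 (successors {w2, w4, w5, w6, w7, w8, w9}): φ is true.
For instance, at w2:
  At w2: Box s and (not s and s) is false, so not (Box s and (not s and s)) is true.
    At w2: Box s is false, not s and s is false, so Box s and (not s and s) is false.
      At w2: Box s requires s at every successor {w2, w4, w6}.
        s fails at w4, so Box s is false at w2.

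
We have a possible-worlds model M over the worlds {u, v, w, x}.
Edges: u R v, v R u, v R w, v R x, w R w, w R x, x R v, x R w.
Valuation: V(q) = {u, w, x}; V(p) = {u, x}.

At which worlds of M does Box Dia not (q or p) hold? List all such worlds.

none

Let φ = Box Dia not (q or p). Evaluate φ at each world:
  u (successors {v}): φ is false.
  v (successors {u, w, x}): φ is false.
  w (successors {w, x}): φ is false.
  x (successors {v, w}): φ is false.
For instance, at u:
  At u: Box Dia not (q or p) requires Dia not (q or p) at every successor {v}.
    Dia not (q or p) fails at v, so Box Dia not (q or p) is false at u.
      At v: Dia not (q or p) requires not (q or p) at some successor in {u, w, x}.
        At u: not (q or p) is false.
        At w: not (q or p) is false.
        At x: not (q or p) is false.
      So Dia not (q or p) is false at v.
Satisfying worlds: none.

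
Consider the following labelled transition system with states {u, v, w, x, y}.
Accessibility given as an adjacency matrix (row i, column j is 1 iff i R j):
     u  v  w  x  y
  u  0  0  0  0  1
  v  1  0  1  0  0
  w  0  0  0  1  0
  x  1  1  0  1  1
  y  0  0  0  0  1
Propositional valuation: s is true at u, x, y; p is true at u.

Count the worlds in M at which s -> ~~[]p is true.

2

Let φ = s -> ~~[]p. Evaluate φ at each world:
  u (successors {y}): φ is false.
  v (successors {u, w}): φ is true.
  w (successors {x}): φ is true.
  x (successors {u, v, x, y}): φ is false.
  y (successors {y}): φ is false.
For instance, at y:
  At y: s is true, ~~[]p is false, so s -> ~~[]p is false.
    At y: ~[]p is true, so ~~[]p is false.
      At y: []p is false, so ~[]p is true.
Satisfying worlds: {v, w}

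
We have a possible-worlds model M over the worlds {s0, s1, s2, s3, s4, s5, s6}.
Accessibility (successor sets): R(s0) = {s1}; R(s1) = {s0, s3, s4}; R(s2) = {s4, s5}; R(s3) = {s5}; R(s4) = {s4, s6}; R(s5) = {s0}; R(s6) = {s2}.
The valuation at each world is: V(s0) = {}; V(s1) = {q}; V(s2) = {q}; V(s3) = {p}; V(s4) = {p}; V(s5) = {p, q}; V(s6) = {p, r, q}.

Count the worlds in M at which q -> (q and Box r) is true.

Let φ = q -> (q and Box r). Evaluate φ at each world:
  s0 (successors {s1}): φ is true.
  s1 (successors {s0, s3, s4}): φ is false.
  s2 (successors {s4, s5}): φ is false.
  s3 (successors {s5}): φ is true.
  s4 (successors {s4, s6}): φ is true.
  s5 (successors {s0}): φ is false.
  s6 (successors {s2}): φ is false.
For instance, at s1:
  At s1: q is true, q and Box r is false, so q -> (q and Box r) is false.
    At s1: q is true, Box r is false, so q and Box r is false.
      At s1: Box r requires r at every successor {s0, s3, s4}.
        r fails at s0, so Box r is false at s1.
Satisfying worlds: {s0, s3, s4}

3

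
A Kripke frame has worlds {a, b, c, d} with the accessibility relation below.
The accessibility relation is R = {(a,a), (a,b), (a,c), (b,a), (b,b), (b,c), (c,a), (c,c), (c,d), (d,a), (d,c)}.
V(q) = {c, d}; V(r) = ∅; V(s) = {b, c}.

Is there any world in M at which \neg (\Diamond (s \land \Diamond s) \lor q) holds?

No

Let φ = \neg (\Diamond (s \land \Diamond s) \lor q). Evaluate φ at each world:
  a (successors {a, b, c}): φ is false.
  b (successors {a, b, c}): φ is false.
  c (successors {a, c, d}): φ is false.
  d (successors {a, c}): φ is false.
For instance, at b:
  At b: \Diamond (s \land \Diamond s) \lor q is true, so \neg (\Diamond (s \land \Diamond s) \lor q) is false.
    At b: \Diamond (s \land \Diamond s) is true, q is false, so \Diamond (s \land \Diamond s) \lor q is true.
      At b: \Diamond (s \land \Diamond s) requires s \land \Diamond s at some successor in {a, b, c}.
        s \land \Diamond s holds at b, so \Diamond (s \land \Diamond s) is true at b.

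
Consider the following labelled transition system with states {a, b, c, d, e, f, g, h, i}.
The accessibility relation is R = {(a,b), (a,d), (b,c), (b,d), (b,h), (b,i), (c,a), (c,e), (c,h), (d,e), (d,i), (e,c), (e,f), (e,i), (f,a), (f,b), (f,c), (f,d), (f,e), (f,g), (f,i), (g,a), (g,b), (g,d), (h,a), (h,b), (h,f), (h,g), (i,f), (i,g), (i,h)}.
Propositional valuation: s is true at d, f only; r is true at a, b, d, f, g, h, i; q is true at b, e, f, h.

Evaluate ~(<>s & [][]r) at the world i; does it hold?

Yes

At i: <>s & [][]r is false, so ~(<>s & [][]r) is true.
  At i: <>s is true, [][]r is false, so <>s & [][]r is false.
    At i: <>s requires s at some successor in {f, g, h}.
      s holds at f, so <>s is true at i.
    At i: [][]r requires []r at every successor {f, g, h}.
      []r fails at f, so [][]r is false at i.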